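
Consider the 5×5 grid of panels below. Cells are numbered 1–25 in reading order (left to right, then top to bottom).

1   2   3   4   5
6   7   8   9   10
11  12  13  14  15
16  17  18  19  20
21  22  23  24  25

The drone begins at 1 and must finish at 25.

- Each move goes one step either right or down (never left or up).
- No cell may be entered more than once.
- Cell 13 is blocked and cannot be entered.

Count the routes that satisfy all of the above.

34

A right/down-only route from 1 to 25 makes exactly 4 down-moves and 4 right-moves in some order.
With no other constraints that would be C(8,4) = 70 routes.
Subtract routes through each blocked cell (inclusion–exclusion for overlaps): − through 13: 36 → 34.
That gives 34 routes.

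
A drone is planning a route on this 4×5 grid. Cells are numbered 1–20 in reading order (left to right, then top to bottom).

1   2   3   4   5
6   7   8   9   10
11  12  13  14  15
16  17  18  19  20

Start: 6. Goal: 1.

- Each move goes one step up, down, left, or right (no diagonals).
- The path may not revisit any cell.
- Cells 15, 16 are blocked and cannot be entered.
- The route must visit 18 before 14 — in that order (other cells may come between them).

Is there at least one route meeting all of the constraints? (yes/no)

One route that works: 6 → 11 → 12 → 17 → 18 → 13 → 14 → 9 → 4 → 3 → 2 → 1.

yes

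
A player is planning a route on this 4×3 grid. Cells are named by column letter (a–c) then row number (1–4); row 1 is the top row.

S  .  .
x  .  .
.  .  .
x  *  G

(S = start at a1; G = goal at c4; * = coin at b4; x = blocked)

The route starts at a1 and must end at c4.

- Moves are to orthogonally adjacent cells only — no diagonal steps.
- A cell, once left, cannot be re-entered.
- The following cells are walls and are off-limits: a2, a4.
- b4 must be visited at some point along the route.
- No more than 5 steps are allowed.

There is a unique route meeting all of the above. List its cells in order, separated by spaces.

a1 b1 b2 b3 b4 c4

Any route must reach b4 and still end at c4 within 5 moves, so the order of the required stops is forced.
Route from a1: right 1 to b1, down 3 to b4, right 1 to c4 — 5 moves in all.
Check: all required cells visited; 5 ≤ 5 moves.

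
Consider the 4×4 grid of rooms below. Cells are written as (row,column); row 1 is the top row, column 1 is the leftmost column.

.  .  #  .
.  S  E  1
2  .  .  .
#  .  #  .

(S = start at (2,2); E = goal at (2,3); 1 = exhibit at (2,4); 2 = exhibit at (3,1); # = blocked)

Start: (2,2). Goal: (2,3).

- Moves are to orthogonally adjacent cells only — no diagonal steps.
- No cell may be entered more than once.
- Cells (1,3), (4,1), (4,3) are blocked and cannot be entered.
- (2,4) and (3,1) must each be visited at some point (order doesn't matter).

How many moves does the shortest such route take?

Any route passes through (2,4) and (3,1) in some order between (2,2) and (2,3). Summing Manhattan distances along each leg and taking the cheapest ordering ((2,2) → (3,1) → (2,4) → (2,3)) gives a lower bound of 2 + 4 + 1 = 7 moves.
A route of 7 moves achieves this: (2,2) → (2,1) → (3,1) → (3,2) → (3,3) → (3,4) → (2,4) → (2,3).
Since 7 matches the lower bound, it is optimal.

7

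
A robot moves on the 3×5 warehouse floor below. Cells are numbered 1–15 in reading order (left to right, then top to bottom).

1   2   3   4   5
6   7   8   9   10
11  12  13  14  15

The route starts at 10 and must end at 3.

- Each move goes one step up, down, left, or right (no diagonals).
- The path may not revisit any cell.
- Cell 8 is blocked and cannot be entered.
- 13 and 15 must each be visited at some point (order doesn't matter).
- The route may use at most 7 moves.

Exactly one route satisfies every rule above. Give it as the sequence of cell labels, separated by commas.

The budget equals the shortest possible length, so every move has to be on a shortest route through the required cells.
Route from 10: down 1 to 15, left 3 to 12, up 2 to 2, right 1 to 3 — 7 moves in all.
Check: all required cells visited; 7 ≤ 7 moves.

10, 15, 14, 13, 12, 7, 2, 3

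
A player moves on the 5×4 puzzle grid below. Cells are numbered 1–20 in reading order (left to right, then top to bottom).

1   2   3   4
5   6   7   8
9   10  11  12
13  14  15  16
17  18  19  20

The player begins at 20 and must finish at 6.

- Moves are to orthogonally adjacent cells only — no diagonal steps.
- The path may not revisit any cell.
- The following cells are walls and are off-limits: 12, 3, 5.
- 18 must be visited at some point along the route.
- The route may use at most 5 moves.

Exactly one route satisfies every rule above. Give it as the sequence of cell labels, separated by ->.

The budget equals the shortest possible length, so every move has to be on a shortest route through the required cells.
Route from 20: 2× left (reaching 18), 3× up (reaching 6) — 5 moves in all.
Check: all required cells visited; 5 ≤ 5 moves.

20 -> 19 -> 18 -> 14 -> 10 -> 6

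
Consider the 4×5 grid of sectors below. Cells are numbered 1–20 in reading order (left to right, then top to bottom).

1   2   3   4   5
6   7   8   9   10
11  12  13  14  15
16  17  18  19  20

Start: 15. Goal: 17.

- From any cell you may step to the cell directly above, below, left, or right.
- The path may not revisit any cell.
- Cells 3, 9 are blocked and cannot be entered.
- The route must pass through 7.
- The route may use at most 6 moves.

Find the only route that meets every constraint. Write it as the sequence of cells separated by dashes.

The budget equals the shortest possible length, so every move has to be on a shortest route through the required cells.
Route from 15: left 2 to 13, up 1 to 8, left 1 to 7, down 2 to 17 — 6 moves in all.
Check: all required cells visited; 6 ≤ 6 moves.

15 - 14 - 13 - 8 - 7 - 12 - 17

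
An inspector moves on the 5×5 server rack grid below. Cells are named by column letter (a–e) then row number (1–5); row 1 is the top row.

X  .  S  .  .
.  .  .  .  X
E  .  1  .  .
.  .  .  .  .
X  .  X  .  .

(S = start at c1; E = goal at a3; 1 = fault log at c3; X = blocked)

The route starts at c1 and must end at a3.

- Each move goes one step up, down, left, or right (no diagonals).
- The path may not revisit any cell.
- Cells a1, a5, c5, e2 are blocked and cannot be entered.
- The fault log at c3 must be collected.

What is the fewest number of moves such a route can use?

Any route passes through c3 somewhere between c1 and a3. Summing Manhattan distances along the two legs (c1 → c3 → a3) gives a lower bound of 2 + 2 = 4 moves.
A route of 4 moves achieves this: c1 → c2 → c3 → b3 → a3.
Since 4 matches the lower bound, it is optimal.

4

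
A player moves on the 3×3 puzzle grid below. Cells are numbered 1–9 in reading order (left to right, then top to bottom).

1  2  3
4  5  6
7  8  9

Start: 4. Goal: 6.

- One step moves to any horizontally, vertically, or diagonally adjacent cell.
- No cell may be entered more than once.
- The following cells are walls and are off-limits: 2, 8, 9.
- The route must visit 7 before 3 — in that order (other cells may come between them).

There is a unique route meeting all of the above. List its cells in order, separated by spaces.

The waypoints must appear in the order 7, 3, with no cell reused.
Route from 4: down 1 to 7, up-right 2 to 3, down 1 to 6 — 4 moves in all.
Check: order respected (7 at step 1, 3 at step 3).

4 7 5 3 6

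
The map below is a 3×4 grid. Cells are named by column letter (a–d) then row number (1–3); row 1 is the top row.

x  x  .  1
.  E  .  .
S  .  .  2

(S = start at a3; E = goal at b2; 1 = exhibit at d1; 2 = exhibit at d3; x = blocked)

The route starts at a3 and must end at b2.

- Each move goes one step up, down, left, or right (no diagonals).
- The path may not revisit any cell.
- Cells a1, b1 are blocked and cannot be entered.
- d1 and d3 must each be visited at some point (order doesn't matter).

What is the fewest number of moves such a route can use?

Any route passes through d1 and d3 in some order between a3 and b2. Summing Manhattan distances along each leg and taking the cheapest ordering (a3 → d3 → d1 → b2) gives a lower bound of 3 + 2 + 3 = 8 moves.
A route of 8 moves achieves this: a3 → b3 → c3 → d3 → d2 → d1 → c1 → c2 → b2.
Since 8 matches the lower bound, it is optimal.

8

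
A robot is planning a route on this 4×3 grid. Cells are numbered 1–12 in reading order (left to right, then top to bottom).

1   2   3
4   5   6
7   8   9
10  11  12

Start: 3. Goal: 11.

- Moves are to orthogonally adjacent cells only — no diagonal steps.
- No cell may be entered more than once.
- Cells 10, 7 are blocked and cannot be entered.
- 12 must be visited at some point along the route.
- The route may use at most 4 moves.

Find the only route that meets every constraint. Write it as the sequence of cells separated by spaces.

The 4-move cap with required stops at 12 leaves no slack for detours.
Route from 3: down 3 to 12, left 1 to 11 — 4 moves in all.
Check: all required cells visited; 4 ≤ 4 moves.

3 6 9 12 11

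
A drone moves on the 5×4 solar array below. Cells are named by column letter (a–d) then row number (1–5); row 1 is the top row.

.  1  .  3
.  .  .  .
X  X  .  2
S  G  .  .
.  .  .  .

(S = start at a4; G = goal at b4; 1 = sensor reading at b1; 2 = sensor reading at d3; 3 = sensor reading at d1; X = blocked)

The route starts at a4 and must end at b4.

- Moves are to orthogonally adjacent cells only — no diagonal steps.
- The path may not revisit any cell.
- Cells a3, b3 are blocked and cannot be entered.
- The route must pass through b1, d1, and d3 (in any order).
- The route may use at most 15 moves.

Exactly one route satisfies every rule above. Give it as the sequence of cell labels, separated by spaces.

a4 a5 b5 c5 d5 d4 d3 d2 d1 c1 b1 b2 c2 c3 c4 b4

The budget equals the shortest possible length, so every move has to be on a shortest route through the required cells.
Route from a4: down to a5, 3× right (reaching d5), 4× up (reaching d1), 2× left (reaching b1), down to b2, right to c2, 2× down (reaching c4), left to b4 — 15 moves in all.
Check: all required cells visited; 15 ≤ 15 moves.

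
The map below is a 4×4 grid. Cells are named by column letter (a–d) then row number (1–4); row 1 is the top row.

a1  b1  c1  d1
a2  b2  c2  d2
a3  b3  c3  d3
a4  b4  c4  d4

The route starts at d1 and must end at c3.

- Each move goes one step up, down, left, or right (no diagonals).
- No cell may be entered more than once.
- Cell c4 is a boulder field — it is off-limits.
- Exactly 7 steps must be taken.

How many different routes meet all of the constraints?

8

Need simple routes of exactly 7 moves from d1 to c3 (Manhattan distance 3, so 2 moves are spent on a detour and 2 undoing it).
Enumerating: d1 d2 c2 c1 b1 b2 b3 c3 | d1 d2 c2 b2 a2 a3 b3 c3 | d1 c1 c2 b2 a2 a3 b3 c3 | d1 c1 b1 b2 a2 a3 b3 c3 | d1 c1 b1 b2 c2 d2 d3 c3 | d1 c1 b1 a1 a2 a3 b3 c3 | d1 c1 b1 a1 a2 b2 b3 c3 | d1 c1 b1 a1 a2 b2 c2 c3.
That gives 8 routes.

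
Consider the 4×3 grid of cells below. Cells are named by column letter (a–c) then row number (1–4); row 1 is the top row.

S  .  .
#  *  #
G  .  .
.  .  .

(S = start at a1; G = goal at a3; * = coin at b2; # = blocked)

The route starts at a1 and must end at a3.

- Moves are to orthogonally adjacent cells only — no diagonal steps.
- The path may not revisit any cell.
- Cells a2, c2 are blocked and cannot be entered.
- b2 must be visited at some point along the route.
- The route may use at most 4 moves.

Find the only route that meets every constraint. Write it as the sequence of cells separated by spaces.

Any route must reach b2 and still end at a3 within 4 moves, so the order of the required stops is forced.
Route from a1: right 1 to b1, down 2 to b3, left 1 to a3 — 4 moves in all.
Check: all required cells visited; 4 ≤ 4 moves.

a1 b1 b2 b3 a3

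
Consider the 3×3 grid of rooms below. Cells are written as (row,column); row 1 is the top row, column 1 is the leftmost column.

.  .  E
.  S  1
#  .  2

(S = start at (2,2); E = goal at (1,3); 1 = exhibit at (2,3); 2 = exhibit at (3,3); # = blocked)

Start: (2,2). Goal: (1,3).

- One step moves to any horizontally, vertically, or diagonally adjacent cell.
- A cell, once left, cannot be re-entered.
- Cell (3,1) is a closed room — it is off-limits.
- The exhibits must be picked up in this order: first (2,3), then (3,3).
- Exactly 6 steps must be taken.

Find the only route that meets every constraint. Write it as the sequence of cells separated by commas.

The waypoints must appear in the order (2,3), (3,3), with no cell reused.
Route from (2,2): right 1 to (2,3), down 1 to (3,3), left 1 to (3,2), up-left 1 to (2,1), up-right 1 to (1,2), right 1 to (1,3) — 6 moves in all.
Check: order respected (1 at step 1, 2 at step 2); 6 moves as required.

(2,2), (2,3), (3,3), (3,2), (2,1), (1,2), (1,3)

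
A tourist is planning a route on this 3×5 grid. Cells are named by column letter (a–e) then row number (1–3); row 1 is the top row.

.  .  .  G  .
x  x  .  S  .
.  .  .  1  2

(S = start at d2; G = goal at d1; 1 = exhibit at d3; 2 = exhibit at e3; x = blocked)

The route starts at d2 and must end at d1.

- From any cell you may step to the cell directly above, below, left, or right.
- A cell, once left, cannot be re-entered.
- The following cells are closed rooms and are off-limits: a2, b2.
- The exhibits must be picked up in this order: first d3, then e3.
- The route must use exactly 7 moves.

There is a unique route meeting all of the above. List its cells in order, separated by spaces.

d2 c2 c3 d3 e3 e2 e1 d1

The waypoints must appear in the order d3, e3, with no cell reused.
Route from d2: left 1 to c2, down 1 to c3, right 2 to e3, up 2 to e1, left 1 to d1 — 7 moves in all.
Check: order respected (1 at step 3, 2 at step 4); 7 moves as required.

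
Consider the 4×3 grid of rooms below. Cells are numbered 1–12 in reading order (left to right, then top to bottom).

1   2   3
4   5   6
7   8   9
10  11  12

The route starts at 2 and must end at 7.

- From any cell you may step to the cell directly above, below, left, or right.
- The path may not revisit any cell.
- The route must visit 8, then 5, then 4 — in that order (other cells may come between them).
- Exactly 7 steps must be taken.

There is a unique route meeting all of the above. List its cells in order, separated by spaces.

The waypoints must appear in the order 8, 5, 4, with no cell reused.
Route from 2: right to 3, 2× down (reaching 9), left to 8, up to 5, left to 4, down to 7 — 7 moves in all.
Check: order respected (8 at step 4, 5 at step 5, 4 at step 6); 7 moves as required.

2 3 6 9 8 5 4 7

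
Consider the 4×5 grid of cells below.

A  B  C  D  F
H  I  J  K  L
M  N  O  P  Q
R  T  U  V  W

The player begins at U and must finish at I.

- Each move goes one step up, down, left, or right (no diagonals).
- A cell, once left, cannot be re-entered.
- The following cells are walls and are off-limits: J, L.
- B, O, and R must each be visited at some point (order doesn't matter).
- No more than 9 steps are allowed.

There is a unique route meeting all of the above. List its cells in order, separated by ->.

U -> O -> N -> T -> R -> M -> H -> A -> B -> I

The 9-move cap with required stops at B, O, R leaves no slack for detours.
Route from U: up to O, left to N, down to T, left to R, 3× up (reaching A), right to B, down to I — 9 moves in all.
Check: all required cells visited; 9 ≤ 9 moves.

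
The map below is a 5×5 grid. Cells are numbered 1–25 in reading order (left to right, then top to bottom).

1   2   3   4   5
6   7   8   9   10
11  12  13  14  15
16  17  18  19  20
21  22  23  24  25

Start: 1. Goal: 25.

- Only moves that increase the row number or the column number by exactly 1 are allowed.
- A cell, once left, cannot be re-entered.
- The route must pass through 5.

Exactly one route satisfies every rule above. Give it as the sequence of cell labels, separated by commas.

1, 2, 3, 4, 5, 10, 15, 20, 25

Moves only go right or down, so the column and row indices never decrease.
Route from 1: 4× right (reaching 5), 4× down (reaching 25) — 8 moves in all.
Check: all required cells visited.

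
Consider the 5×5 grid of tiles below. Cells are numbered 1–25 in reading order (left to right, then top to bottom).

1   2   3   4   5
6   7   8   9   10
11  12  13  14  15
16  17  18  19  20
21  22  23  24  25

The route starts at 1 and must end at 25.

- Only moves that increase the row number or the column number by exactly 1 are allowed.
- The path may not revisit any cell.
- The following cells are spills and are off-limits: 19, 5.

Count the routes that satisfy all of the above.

29

A right/down-only route from 1 to 25 makes exactly 4 down-moves and 4 right-moves in some order.
With no other constraints that would be C(8,4) = 70 routes.
Subtract routes through each blocked cell (inclusion–exclusion for overlaps): − through 5: 1 − through 19: 40 → 29.
That gives 29 routes.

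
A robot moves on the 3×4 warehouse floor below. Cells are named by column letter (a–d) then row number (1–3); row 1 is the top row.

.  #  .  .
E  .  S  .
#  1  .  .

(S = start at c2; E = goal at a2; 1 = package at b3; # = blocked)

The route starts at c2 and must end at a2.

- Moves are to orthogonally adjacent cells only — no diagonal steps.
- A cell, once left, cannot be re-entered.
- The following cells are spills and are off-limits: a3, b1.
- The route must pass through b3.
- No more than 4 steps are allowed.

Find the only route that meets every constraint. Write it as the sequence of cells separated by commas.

c2, c3, b3, b2, a2

The 4-move cap with required stops at b3 leaves no slack for detours.
Route from c2: down 1 to c3, left 1 to b3, up 1 to b2, left 1 to a2 — 4 moves in all.
Check: all required cells visited; 4 ≤ 4 moves.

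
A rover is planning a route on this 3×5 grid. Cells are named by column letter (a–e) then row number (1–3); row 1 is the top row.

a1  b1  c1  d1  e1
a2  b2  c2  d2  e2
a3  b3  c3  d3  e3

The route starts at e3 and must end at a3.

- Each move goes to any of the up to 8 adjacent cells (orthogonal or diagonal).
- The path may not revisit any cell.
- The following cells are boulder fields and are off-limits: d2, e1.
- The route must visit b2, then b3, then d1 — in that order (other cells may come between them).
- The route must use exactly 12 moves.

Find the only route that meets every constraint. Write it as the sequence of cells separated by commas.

e3, e2, d3, c3, b2, b3, c2, d1, c1, b1, a1, a2, a3

The waypoints must appear in the order b2, b3, d1, with no cell reused.
Route from e3: up to e2, down-left to d3, left to c3, up-left to b2, down to b3, 2× up-right (reaching d1), 3× left (reaching a1), 2× down (reaching a3) — 12 moves in all.
Check: order respected (b2 at step 4, b3 at step 5, d1 at step 7); 12 moves as required.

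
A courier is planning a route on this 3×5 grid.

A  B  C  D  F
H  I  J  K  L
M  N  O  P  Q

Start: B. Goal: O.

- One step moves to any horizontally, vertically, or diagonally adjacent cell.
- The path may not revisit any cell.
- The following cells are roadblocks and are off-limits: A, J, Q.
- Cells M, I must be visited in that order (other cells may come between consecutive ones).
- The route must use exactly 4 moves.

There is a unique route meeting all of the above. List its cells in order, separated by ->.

The waypoints must appear in the order M, I, with no cell reused.
Route from B: down-left to H, down to M, up-right to I, down-right to O — 4 moves in all.
Check: order respected (M at step 2, I at step 3); 4 moves as required.

B -> H -> M -> I -> O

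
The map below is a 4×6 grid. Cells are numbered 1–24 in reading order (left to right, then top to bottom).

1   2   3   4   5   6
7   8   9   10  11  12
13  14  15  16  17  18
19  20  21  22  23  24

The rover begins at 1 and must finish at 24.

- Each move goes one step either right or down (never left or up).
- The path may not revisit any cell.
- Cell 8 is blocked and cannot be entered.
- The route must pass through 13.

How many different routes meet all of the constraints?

A right/down-only route from 1 to 24 makes exactly 3 down-moves and 5 right-moves in some order.
With no other constraints that would be C(8,3) = 56 routes.
Split at 13 and multiply the segment counts (each segment already excludes blocked cells): 1→13: 1; 13→24: 6; product = 6.
That gives 6 routes.

6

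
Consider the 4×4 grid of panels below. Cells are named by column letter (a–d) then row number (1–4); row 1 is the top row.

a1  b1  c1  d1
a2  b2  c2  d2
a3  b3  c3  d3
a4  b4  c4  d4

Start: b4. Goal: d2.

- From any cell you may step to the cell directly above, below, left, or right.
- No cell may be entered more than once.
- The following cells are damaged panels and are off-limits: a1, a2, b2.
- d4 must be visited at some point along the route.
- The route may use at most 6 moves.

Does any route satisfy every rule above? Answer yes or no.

One route that works: b4 → c4 → d4 → d3 → d2.

yes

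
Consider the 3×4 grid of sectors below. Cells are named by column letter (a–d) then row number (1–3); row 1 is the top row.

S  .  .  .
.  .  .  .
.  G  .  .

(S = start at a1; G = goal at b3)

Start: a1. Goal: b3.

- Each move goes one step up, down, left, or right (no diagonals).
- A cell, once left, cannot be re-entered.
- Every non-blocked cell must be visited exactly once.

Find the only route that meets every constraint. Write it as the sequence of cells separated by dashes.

Need to visit all 12 open cells exactly once, starting at a1 and ending at b3.
Cell a3 has only two open neighbours (a2 and b3), so the path must pass straight through it: one of those is the cell it's entered from and the other is where it exits.
Route from a1: 3× right (reaching d1), 2× down (reaching d3), left to c3, up to c2, 2× left (reaching a2), down to a3, right to b3 — 11 moves in all.
Check: all 12 open cells covered.

a1 - b1 - c1 - d1 - d2 - d3 - c3 - c2 - b2 - a2 - a3 - b3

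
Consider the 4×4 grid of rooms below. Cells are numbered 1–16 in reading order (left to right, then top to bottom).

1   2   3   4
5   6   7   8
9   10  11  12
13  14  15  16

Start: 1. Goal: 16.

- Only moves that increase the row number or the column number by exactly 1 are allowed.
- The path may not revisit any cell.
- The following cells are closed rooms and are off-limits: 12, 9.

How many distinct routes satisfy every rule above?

A right/down-only route from 1 to 16 makes exactly 3 down-moves and 3 right-moves in some order.
With no other constraints that would be C(6,3) = 20 routes.
Subtract routes through each blocked cell (inclusion–exclusion for overlaps): − through 9: 4 − through 12: 10 + through 9&12: 1 → 7.
That gives 7 routes.

7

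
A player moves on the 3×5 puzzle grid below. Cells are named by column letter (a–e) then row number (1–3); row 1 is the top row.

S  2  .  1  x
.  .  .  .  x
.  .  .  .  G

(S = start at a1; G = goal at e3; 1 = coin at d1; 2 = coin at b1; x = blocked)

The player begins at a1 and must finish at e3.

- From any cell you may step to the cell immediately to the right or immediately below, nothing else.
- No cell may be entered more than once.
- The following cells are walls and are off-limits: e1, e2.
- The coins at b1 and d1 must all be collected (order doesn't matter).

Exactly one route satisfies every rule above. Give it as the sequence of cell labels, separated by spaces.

Moves only go right or down, so the column and row indices never decrease.
Route from a1: 3× right (reaching d1), 2× down (reaching d3), right to e3 — 6 moves in all.
Check: all required cells visited.

a1 b1 c1 d1 d2 d3 e3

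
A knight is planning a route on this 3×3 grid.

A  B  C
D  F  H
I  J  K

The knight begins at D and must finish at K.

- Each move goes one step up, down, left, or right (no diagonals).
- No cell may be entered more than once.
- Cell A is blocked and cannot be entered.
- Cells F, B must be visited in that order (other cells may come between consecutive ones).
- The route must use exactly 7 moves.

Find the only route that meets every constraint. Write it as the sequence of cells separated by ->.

The waypoints must appear in the order F, B, with no cell reused.
Route from D: down 1 to I, right 1 to J, up 2 to B, right 1 to C, down 2 to K — 7 moves in all.
Check: order respected (F at step 3, B at step 4); 7 moves as required.

D -> I -> J -> F -> B -> C -> H -> K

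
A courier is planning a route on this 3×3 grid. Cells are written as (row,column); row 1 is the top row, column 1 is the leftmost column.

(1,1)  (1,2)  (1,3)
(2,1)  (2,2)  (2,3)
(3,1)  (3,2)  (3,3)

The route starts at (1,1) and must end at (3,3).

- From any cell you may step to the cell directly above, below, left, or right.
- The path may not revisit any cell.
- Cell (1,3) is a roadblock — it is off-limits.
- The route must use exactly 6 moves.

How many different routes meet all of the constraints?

Need simple routes of exactly 6 moves from (1,1) to (3,3) (Manhattan distance 4, so 1 moves are spent on a detour and 1 undoing it).
Enumerating: (1,1) (2,1) (3,1) (3,2) (2,2) (2,3) (3,3) | (1,1) (1,2) (2,2) (2,1) (3,1) (3,2) (3,3).
That gives 2 routes.

2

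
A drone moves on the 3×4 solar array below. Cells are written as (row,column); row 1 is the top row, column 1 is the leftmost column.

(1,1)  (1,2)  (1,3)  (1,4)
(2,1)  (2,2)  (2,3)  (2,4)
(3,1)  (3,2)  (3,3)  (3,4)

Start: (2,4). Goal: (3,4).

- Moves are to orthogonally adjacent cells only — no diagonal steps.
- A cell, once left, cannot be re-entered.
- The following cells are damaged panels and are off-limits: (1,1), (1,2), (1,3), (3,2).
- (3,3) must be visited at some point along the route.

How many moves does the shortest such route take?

Any route passes through (3,3) somewhere between (2,4) and (3,4). Summing Manhattan distances along the two legs ((2,4) → (3,3) → (3,4)) gives a lower bound of 2 + 1 = 3 moves.
A route of 3 moves achieves this: (2,4) → (2,3) → (3,3) → (3,4).
Since 3 matches the lower bound, it is optimal.

3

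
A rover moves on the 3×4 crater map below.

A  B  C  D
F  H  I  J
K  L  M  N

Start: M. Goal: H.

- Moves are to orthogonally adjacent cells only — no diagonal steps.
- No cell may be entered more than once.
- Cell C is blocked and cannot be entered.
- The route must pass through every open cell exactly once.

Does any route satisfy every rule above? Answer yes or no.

no

Cell D has only one open neighbour but is neither the start nor the goal, so a Hamiltonian route would have to both enter and leave it through the same neighbour — impossible without revisiting.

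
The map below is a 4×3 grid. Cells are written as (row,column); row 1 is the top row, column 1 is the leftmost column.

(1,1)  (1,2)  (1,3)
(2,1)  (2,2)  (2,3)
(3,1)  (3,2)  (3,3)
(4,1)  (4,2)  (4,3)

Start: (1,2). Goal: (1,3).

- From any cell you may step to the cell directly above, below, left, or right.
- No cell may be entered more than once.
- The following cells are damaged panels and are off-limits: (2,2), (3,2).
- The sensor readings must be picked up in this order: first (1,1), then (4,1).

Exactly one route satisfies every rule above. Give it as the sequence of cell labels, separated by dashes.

(1,2) - (1,1) - (2,1) - (3,1) - (4,1) - (4,2) - (4,3) - (3,3) - (2,3) - (1,3)

The waypoints must appear in the order (1,1), (4,1), with no cell reused.
Route from (1,2): left to (1,1), 3× down (reaching (4,1)), 2× right (reaching (4,3)), 3× up (reaching (1,3)) — 9 moves in all.
Check: order respected ((1,1) at step 1, (4,1) at step 4).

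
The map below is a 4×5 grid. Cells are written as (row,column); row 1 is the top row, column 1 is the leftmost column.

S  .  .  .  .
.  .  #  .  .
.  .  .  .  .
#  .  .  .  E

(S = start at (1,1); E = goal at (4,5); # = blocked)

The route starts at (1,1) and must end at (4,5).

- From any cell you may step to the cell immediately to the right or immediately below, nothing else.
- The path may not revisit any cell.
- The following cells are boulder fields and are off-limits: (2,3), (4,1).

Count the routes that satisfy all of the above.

16

A right/down-only route from (1,1) to (4,5) makes exactly 3 down-moves and 4 right-moves in some order.
With no other constraints that would be C(7,3) = 35 routes.
Subtract routes through each blocked cell (inclusion–exclusion for overlaps): − through (2,3): 18 − through (4,1): 1 → 16.
That gives 16 routes.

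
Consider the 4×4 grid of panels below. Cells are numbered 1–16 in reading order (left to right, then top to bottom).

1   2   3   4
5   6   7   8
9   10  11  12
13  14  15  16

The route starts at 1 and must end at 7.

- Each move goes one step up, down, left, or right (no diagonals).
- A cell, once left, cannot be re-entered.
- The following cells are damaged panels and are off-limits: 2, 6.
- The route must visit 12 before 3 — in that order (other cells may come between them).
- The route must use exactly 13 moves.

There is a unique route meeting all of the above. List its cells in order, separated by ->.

The waypoints must appear in the order 12, 3, with no cell reused.
Route from 1: down 3 to 13, right 1 to 14, up 1 to 10, right 1 to 11, down 1 to 15, right 1 to 16, up 3 to 4, left 1 to 3, down 1 to 7 — 13 moves in all.
Check: order respected (12 at step 9, 3 at step 12); 13 moves as required.

1 -> 5 -> 9 -> 13 -> 14 -> 10 -> 11 -> 15 -> 16 -> 12 -> 8 -> 4 -> 3 -> 7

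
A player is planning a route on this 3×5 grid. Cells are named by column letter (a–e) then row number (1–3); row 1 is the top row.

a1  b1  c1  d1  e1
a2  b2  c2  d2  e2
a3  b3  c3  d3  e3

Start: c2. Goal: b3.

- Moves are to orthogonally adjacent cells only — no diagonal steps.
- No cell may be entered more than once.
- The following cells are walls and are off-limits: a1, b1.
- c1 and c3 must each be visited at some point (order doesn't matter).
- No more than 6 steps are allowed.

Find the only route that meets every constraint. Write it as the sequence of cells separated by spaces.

The 6-move cap with required stops at c1, c3 leaves no slack for detours.
Route from c2: up 1 to c1, right 1 to d1, down 2 to d3, left 2 to b3 — 6 moves in all.
Check: all required cells visited; 6 ≤ 6 moves.

c2 c1 d1 d2 d3 c3 b3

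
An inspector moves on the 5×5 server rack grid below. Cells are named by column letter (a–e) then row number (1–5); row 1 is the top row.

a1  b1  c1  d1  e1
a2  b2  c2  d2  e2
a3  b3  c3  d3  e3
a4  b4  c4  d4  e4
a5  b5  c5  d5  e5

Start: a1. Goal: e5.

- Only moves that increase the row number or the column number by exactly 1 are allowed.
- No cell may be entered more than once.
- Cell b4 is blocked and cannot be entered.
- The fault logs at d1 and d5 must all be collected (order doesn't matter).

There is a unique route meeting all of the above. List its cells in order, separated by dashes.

a1 - b1 - c1 - d1 - d2 - d3 - d4 - d5 - e5

Moves only go right or down, so the column and row indices never decrease.
Route from a1: 3× right (reaching d1), 4× down (reaching d5), right to e5 — 8 moves in all.
Check: all required cells visited.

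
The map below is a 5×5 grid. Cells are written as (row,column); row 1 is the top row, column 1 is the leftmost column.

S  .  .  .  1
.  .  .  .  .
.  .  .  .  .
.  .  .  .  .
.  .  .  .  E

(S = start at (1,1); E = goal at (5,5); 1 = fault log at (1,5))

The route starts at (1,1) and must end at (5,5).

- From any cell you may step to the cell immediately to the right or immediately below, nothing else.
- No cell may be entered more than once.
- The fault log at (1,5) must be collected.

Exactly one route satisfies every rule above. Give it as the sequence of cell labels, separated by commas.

Moves only go right or down, so the column and row indices never decrease.
Route from (1,1): 4× right (reaching (1,5)), 4× down (reaching (5,5)) — 8 moves in all.
Check: all required cells visited.

(1,1), (1,2), (1,3), (1,4), (1,5), (2,5), (3,5), (4,5), (5,5)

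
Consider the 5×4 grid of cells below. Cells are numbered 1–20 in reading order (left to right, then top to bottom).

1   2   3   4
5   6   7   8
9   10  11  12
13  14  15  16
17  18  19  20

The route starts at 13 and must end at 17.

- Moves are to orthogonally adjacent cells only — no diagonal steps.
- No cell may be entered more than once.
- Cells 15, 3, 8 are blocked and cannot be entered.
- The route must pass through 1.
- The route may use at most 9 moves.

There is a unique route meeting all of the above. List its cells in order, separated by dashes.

Any route must reach 1 and still end at 17 within 9 moves, so the order of the required stops is forced.
Route from 13: up 3 to 1, right 1 to 2, down 4 to 18, left 1 to 17 — 9 moves in all.
Check: all required cells visited; 9 ≤ 9 moves.

13 - 9 - 5 - 1 - 2 - 6 - 10 - 14 - 18 - 17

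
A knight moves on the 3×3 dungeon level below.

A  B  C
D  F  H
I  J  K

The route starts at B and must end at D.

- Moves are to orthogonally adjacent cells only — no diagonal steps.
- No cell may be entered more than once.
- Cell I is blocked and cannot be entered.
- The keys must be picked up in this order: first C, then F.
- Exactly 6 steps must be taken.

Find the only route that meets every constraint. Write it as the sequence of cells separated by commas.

B, C, H, K, J, F, D

The waypoints must appear in the order C, F, with no cell reused.
Route from B: right 1 to C, down 2 to K, left 1 to J, up 1 to F, left 1 to D — 6 moves in all.
Check: order respected (C at step 1, F at step 5); 6 moves as required.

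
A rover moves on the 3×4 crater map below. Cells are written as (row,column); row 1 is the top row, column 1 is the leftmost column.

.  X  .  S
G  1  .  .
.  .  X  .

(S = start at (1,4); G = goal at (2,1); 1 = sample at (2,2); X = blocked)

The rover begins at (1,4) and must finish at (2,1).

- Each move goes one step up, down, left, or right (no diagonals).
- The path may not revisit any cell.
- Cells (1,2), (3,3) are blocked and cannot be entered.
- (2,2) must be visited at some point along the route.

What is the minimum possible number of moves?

Any route passes through (2,2) somewhere between (1,4) and (2,1). Summing Manhattan distances along the two legs ((1,4) → (2,2) → (2,1)) gives a lower bound of 3 + 1 = 4 moves.
A route of 4 moves achieves this: (1,4) → (2,4) → (2,3) → (2,2) → (2,1).
Since 4 matches the lower bound, it is optimal.

4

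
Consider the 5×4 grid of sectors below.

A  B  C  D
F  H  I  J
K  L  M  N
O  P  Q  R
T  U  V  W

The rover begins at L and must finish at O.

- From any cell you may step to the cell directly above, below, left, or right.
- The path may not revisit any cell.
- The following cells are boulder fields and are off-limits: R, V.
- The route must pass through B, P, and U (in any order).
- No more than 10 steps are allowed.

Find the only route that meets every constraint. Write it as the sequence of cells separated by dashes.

The 10-move cap with required stops at B, P, U leaves no slack for detours.
Route from L: up 2 to B, right 1 to C, down 3 to Q, left 1 to P, down 1 to U, left 1 to T, up 1 to O — 10 moves in all.
Check: all required cells visited; 10 ≤ 10 moves.

L - H - B - C - I - M - Q - P - U - T - O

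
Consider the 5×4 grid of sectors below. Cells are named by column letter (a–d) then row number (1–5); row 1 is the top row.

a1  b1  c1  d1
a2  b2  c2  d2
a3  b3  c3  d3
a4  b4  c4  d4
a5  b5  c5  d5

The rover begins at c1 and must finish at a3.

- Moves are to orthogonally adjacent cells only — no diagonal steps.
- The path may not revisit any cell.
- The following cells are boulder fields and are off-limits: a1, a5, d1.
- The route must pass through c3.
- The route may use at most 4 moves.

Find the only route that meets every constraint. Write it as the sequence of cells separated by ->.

The 4-move cap with required stops at c3 leaves no slack for detours.
Route from c1: 2× down (reaching c3), 2× left (reaching a3) — 4 moves in all.
Check: all required cells visited; 4 ≤ 4 moves.

c1 -> c2 -> c3 -> b3 -> a3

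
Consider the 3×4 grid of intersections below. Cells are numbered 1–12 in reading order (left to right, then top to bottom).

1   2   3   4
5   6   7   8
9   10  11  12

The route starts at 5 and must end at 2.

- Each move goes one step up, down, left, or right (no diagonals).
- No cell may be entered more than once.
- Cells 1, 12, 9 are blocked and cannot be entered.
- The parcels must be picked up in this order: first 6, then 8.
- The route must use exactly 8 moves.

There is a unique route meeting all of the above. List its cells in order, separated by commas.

The waypoints must appear in the order 6, 8, with no cell reused.
Route from 5: right 1 to 6, down 1 to 10, right 1 to 11, up 1 to 7, right 1 to 8, up 1 to 4, left 2 to 2 — 8 moves in all.
Check: order respected (6 at step 1, 8 at step 5); 8 moves as required.

5, 6, 10, 11, 7, 8, 4, 3, 2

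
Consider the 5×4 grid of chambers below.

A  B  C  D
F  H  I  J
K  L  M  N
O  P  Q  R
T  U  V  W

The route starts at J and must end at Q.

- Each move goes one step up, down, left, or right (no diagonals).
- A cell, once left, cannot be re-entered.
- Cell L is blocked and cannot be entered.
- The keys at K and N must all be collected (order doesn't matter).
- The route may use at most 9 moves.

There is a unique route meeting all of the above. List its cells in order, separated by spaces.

Any route must reach K and N and still end at Q within 9 moves, so the order of the required stops is forced.
Route from J: down 1 to N, left 1 to M, up 1 to I, left 2 to F, down 2 to O, right 2 to Q — 9 moves in all.
Check: all required cells visited; 9 ≤ 9 moves.

J N M I H F K O P Q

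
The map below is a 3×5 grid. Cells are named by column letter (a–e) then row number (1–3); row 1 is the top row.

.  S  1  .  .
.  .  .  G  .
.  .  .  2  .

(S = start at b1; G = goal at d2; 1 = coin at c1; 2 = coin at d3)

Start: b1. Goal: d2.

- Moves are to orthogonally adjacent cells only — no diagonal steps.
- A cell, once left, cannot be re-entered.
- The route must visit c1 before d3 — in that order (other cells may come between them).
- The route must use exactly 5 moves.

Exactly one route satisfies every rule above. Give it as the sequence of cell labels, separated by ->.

b1 -> c1 -> c2 -> c3 -> d3 -> d2

The waypoints must appear in the order c1, d3, with no cell reused.
Route from b1: right to c1, 2× down (reaching c3), right to d3, up to d2 — 5 moves in all.
Check: order respected (1 at step 1, 2 at step 4); 5 moves as required.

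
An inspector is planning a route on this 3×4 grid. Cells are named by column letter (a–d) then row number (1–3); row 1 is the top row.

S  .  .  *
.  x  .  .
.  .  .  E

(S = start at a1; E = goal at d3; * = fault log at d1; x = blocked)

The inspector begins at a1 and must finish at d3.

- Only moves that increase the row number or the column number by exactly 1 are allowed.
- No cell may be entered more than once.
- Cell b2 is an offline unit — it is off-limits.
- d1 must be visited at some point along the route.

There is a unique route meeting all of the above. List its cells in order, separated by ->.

Moves only go right or down, so the column and row indices never decrease.
Route from a1: 3× right (reaching d1), 2× down (reaching d3) — 5 moves in all.
Check: all required cells visited.

a1 -> b1 -> c1 -> d1 -> d2 -> d3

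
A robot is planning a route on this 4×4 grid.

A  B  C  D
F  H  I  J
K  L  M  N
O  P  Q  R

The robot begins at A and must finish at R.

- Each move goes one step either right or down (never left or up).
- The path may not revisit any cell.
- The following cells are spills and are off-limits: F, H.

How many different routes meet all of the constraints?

A right/down-only route from A to R makes exactly 3 down-moves and 3 right-moves in some order.
With no other constraints that would be C(6,3) = 20 routes.
Subtract routes through each blocked cell (inclusion–exclusion for overlaps): − through F: 10 − through H: 12 + through F&H: 6 → 4.
That gives 4 routes.

4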